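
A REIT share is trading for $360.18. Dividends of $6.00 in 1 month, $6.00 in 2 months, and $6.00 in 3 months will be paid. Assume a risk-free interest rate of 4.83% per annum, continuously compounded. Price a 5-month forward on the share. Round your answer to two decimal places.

PV(dividends) I = 6.00·e^(−0.0483·1/12) + 6.00·e^(−0.0483·2/12) + 6.00·e^(−0.0483·3/12)
I = 5.9759 + 5.9519 + 5.9280 = 17.8558
F = (S − I)·e^(rT) = (360.18 − 17.8558) · e^(0.0483·5/12)
= 342.3242 · e^0.020125 = 342.3242 × 1.020329 = $349.28

$349.28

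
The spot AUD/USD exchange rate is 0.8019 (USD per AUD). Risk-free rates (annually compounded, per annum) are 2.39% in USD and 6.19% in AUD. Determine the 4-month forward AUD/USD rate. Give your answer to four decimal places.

0.7922

By covered interest parity, F = S · (1+r_USD)^T / (1+r_AUD)^T
= 0.8019 × 1.007904 / 1.020222 = 0.8019 × 0.987926
F = 0.7922 USD per AUD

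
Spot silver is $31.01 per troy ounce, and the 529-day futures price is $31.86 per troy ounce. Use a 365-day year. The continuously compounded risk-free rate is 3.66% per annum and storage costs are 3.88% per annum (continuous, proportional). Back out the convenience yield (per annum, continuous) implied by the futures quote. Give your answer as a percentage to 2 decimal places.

F = S·e^((r+u−y)T) ⇒ (r+u−y) = ln(F/S)/T
ln(31.86/31.01) = 0.027042; /T ⇒ 0.018658
y = r + u − ln(F/S)/T = 0.0366 + 0.0388 − 0.018658 = 0.056742
y = 5.67%

5.67%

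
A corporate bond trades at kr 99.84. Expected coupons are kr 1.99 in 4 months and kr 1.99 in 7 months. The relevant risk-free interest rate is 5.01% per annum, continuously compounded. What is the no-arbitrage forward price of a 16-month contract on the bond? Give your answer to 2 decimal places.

kr 102.58

PV(coupons) I = 1.99·e^(−0.0501·4/12) + 1.99·e^(−0.0501·7/12)
I = 1.9570 + 1.9327 = 3.8897
F = (S − I)·e^(rT) = (99.84 − 3.8897) · e^(0.0501·16/12)
= 95.9503 · e^0.066800 = 95.9503 × 1.069082 = kr 102.58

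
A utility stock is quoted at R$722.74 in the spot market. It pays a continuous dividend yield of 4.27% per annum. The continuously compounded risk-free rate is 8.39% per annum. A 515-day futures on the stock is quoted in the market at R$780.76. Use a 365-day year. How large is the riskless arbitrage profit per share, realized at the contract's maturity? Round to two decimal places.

Fair futures: F* = S·e^(carry·T), with carry = (r − q) = 0.0839 − 0.0427 = 0.0412
F* = 722.74 · e^(0.0412 × 515/365) = 722.74 · e^0.058132 = 722.74 × 1.059855 = R$765.9996
Market R$780.76 > fair R$765.9996: forward overpriced → cash-and-carry (buy spot, short the forward).
At maturity, profit = |F_mkt − F*| = |780.76 − 765.9996| = R$14.76 per share

R$14.76 per share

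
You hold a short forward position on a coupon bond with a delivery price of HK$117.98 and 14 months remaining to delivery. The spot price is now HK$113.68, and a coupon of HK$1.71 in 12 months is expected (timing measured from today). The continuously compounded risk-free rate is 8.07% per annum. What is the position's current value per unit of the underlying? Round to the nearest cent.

-HK$4.72

PV(remaining coupons) I = 1.71·e^(−0.0807·12/12) = 1.5774
Current forward F = (S − I)·e^(rT) = (113.68 − 1.5774)·e^(0.0807·14/12) = 112.1026 × 1.098725 = 123.1699
Value (long) = (F − K)·e^(−rT) = (123.1699 − 117.98) × 0.910146 = 4.7236
Short position value = −(long value) = -HK$4.72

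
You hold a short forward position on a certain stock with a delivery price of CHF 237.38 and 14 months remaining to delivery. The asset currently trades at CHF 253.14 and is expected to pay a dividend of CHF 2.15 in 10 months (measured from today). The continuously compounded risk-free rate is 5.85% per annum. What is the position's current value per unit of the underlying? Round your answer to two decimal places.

PV(remaining dividends) I = 2.15·e^(−0.0585·10/12) = 2.0477
Current forward F = (S − I)·e^(rT) = (253.14 − 2.0477)·e^(0.0585·14/12) = 251.0923 × 1.070633 = 268.8277
Value (long) = (F − K)·e^(−rT) = (268.8277 − 237.38) × 0.934027 = 29.3730
Short position value = −(long value) = -CHF 29.37

-CHF 29.37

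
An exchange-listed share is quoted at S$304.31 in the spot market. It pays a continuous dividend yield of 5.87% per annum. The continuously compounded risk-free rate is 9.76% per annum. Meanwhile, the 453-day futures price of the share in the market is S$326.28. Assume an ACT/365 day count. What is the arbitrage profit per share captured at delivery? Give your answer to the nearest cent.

S$6.92 per share

Fair futures: F* = S·e^(carry·T), with carry = (r − q) = 0.0976 − 0.0587 = 0.0389
F* = 304.31 · e^(0.0389 × 453/365) = 304.31 · e^0.048279 = 304.31 × 1.049463 = S$319.3621
Market S$326.28 > fair S$319.3621: forward overpriced → cash-and-carry (buy spot, short the forward).
At maturity, profit = |F_mkt − F*| = |326.28 − 319.3621| = S$6.92 per share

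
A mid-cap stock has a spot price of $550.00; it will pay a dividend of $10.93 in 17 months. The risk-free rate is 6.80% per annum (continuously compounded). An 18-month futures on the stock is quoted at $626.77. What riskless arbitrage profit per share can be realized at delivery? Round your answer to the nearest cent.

$28.70 per share

PV(dividends) I = 10.93·e^(−0.0680·17/12) = 9.9262
Fair futures F* = (S − I)·e^(rT) = (550.00 − 9.9262)·e^0.102000 = 540.0738 × 1.107383 = 598.0685
Market $626.77 > fair 598.0685: forward overpriced → cash-and-carry (borrow at r, buy the stock and collect the dividends, short the forward).
Profit at T = |F_mkt − F*| = |626.77 − 598.0685| = $28.70 per share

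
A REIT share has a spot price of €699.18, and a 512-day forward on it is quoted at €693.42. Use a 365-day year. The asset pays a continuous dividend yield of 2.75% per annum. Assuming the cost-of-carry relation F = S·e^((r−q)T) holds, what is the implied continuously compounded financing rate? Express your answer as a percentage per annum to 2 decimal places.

2.16%

From F = S·e^((r−q)T): (r − q) = ln(F/S)/T
ln(693.42/699.18) = ln(0.991762) = -0.008272
(r − q) = -0.008272 / (512/365) = -0.005897
r = ln(F/S)/T + q = -0.005897 + 0.0275 = 0.021603
r = 2.16%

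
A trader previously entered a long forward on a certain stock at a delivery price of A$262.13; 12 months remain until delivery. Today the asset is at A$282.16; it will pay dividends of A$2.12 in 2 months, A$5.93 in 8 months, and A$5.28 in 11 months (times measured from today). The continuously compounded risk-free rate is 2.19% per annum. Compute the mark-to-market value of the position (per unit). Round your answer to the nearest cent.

A$12.58

PV(remaining dividends) I = 2.12·e^(−0.0219·2/12) + 5.93·e^(−0.0219·8/12) + 5.28·e^(−0.0219·11/12) = 13.1314
Current forward F = (S − I)·e^(rT) = (282.16 − 13.1314)·e^(0.0219·12/12) = 269.0286 × 1.022142 = 274.9854
Value (long) = (F − K)·e^(−rT) = (274.9854 − 262.13) × 0.978338 = 12.5769
Value = A$12.58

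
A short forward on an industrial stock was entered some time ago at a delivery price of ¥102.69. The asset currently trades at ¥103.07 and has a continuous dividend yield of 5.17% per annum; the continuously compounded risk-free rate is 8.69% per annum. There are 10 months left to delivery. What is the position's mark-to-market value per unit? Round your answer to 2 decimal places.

-¥3.21

Current fair forward for the remaining 10 months: F = S·e^((r − q)·T), (r − q) = 0.0869 − 0.0517 = 0.0352
F = 103.07 · e^(0.0352 × 10/12) = 103.07 × 1.029768 = 106.1382
Value of long forward = (F − K)·e^(−rT) = (106.1382 − 102.69) · e^(−0.0869·10/12)
= 3.4482 × 0.930143 = 3.21
Short position value = −(long value) = -¥3.21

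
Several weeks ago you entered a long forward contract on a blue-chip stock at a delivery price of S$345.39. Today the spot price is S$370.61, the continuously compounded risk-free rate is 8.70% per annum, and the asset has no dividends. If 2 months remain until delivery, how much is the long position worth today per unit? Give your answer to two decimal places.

S$30.19

Current fair forward for the remaining 2 months: F = S·e^(r·T), r = 0.0870
F = 370.61 · e^(0.0870 × 2/12) = 370.61 × 1.014606 = 376.0231
Value of long forward = (F − K)·e^(−rT) = (376.0231 − 345.39) · e^(−0.0870·2/12)
= 30.6331 × 0.985605 = 30.19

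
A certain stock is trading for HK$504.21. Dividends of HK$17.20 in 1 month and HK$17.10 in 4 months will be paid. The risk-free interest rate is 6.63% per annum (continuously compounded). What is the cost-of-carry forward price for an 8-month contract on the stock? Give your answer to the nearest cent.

PV(dividends) I = 17.20·e^(−0.0663·1/12) + 17.10·e^(−0.0663·4/12)
I = 17.1052 + 16.7262 = 33.8314
F = (S − I)·e^(rT) = (504.21 − 33.8314) · e^(0.0663·8/12)
= 470.3786 · e^0.044200 = 470.3786 × 1.045191 = HK$491.64

HK$491.64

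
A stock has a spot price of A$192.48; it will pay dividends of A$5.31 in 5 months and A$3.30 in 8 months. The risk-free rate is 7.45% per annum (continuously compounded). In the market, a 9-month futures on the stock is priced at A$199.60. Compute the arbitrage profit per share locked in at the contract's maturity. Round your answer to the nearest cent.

A$4.82 per share

PV(dividends) I = 5.31·e^(−0.0745·5/12) + 3.30·e^(−0.0745·8/12) = 8.2878
Fair futures F* = (S − I)·e^(rT) = (192.48 − 8.2878)·e^0.055875 = 184.1922 × 1.057465 = 194.7768
Market A$199.60 > fair 194.7768: forward overpriced → cash-and-carry (borrow at r, buy the stock and collect the dividends, short the forward).
Profit at T = |F_mkt − F*| = |199.60 − 194.7768| = A$4.82 per share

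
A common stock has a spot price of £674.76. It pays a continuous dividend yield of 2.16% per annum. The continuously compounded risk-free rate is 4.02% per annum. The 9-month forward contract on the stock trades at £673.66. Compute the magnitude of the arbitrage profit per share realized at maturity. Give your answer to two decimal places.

Fair forward: F* = S·e^(carry·T), with carry = (r − q) = 0.0402 − 0.0216 = 0.0186
F* = 674.76 · e^(0.0186 × 9/12) = 674.76 · e^0.013950 = 674.76 × 1.014048 = £684.2390
Market £673.66 < fair £684.2390: forward underpriced → reverse cash-and-carry (short spot, go long the forward).
At maturity, profit = |F_mkt − F*| = |673.66 − 684.2390| = £10.58 per share

£10.58 per share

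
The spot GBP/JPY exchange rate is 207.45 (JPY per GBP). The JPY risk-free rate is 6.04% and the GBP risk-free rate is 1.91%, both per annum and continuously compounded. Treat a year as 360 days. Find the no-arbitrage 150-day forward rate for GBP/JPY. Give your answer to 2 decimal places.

F = S·e^((r_JPY − r_GBP)T) = 207.45 · e^((0.0604 − 0.0191) × 150/360)
= 207.45 · e^0.017208 = 207.45 × 1.017357
F = 211.05 JPY per GBP

211.05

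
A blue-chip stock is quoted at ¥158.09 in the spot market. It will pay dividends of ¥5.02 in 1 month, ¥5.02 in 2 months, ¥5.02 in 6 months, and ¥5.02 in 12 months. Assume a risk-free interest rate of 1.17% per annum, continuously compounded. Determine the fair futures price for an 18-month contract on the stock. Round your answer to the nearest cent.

¥140.56

PV(dividends) I = 5.02·e^(−0.0117·1/12) + 5.02·e^(−0.0117·2/12) + 5.02·e^(−0.0117·6/12) + 5.02·e^(−0.0117·12/12)
I = 5.0151 + 5.0102 + 4.9907 + 4.9616 = 19.9776
F = (S − I)·e^(rT) = (158.09 − 19.9776) · e^(0.0117·18/12)
= 138.1124 · e^0.017550 = 138.1124 × 1.017705 = ¥140.56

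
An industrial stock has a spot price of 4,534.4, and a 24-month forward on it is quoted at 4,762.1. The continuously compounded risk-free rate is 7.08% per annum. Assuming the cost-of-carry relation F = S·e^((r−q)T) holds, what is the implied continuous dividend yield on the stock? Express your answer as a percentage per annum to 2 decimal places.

4.63%

From F = S·e^((r−q)T): (r − q) = ln(F/S)/T
ln(4762.1/4534.4) = ln(1.050216) = 0.048996
(r − q) = 0.048996 / (24/12) = 0.024498
q = r − ln(F/S)/T = 0.0708 − 0.024498 = 0.046302
q = 4.63%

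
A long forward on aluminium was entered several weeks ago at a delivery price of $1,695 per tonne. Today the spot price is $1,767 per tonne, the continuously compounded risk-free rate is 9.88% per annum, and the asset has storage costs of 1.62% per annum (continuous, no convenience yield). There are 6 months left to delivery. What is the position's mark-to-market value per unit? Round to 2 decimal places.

$168.07 per tonne

Current fair forward for the remaining 6 months: F = S·e^((r + u)·T), (r + u) = 0.0988 + 0.0162 = 0.1150
F = 1767 · e^(0.1150 × 6/12) = 1767 × 1.05918527 = 1871.5804
Value of long forward = (F − K)·e^(−rT) = (1871.5804 − 1695) · e^(−0.0988·6/12)
= 176.5804 × 0.95180033 = 168.07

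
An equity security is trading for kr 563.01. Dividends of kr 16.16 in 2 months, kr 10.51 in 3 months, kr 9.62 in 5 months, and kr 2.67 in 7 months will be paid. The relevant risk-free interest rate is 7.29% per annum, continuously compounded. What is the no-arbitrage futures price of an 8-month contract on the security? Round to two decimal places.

kr 550.97

PV(dividends) I = 16.16·e^(−0.0729·2/12) + 10.51·e^(−0.0729·3/12) + 9.62·e^(−0.0729·5/12) + 2.67·e^(−0.0729·7/12)
I = 15.9648 + 10.3202 + 9.3322 + 2.5588 = 38.1760
F = (S − I)·e^(rT) = (563.01 − 38.1760) · e^(0.0729·8/12)
= 524.8340 · e^0.048600 = 524.8340 × 1.049800 = kr 550.97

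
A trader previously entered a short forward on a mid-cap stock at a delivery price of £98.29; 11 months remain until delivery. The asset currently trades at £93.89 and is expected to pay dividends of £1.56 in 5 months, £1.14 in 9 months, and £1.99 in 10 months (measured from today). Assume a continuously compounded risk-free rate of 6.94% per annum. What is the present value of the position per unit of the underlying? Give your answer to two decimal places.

PV(remaining dividends) I = 1.56·e^(−0.0694·5/12) + 1.14·e^(−0.0694·9/12) + 1.99·e^(−0.0694·10/12) = 4.4759
Current forward F = (S − I)·e^(rT) = (93.89 − 4.4759)·e^(0.0694·11/12) = 89.4141 × 1.065684 = 95.2872
Value (long) = (F − K)·e^(−rT) = (95.2872 − 98.29) × 0.938365 = -2.8177
Short position value = −(long value) = £2.82

£2.82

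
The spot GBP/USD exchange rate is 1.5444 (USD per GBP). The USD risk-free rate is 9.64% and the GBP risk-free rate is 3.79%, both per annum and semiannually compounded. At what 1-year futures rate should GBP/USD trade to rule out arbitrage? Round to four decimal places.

By covered interest parity, F = S · (1+r_USD/2)^(2T) / (1+r_GBP/2)^(2T)
= 1.5444 × 1.098723 / 1.038259 = 1.5444 × 1.058236
F = 1.6343 USD per GBP

1.6343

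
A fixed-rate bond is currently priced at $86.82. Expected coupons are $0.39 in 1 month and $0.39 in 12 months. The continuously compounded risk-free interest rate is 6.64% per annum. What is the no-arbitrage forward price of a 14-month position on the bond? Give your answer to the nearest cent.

PV(coupons) I = 0.39·e^(−0.0664·1/12) + 0.39·e^(−0.0664·12/12)
I = 0.3878 + 0.3649 = 0.7527
F = (S − I)·e^(rT) = (86.82 − 0.7527) · e^(0.0664·14/12)
= 86.0673 · e^0.077467 = 86.0673 × 1.080547 = $93.00

$93.00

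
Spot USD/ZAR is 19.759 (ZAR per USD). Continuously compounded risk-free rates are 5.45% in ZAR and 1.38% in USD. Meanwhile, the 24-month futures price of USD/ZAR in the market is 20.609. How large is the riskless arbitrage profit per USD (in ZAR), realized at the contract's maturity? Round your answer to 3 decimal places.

Fair futures: F* = S·e^(carry·T), with carry = (r_ZAR − r_USD) = 0.0545 − 0.0138 = 0.0407
F* = 19.759 · e^(0.0407 × 24/12) = 19.759 · e^0.081400 = 19.759 × 1.084805 = 21.4347
Market 20.609 < fair 21.4347: forward underpriced → reverse cash-and-carry (short spot, go long the forward).
At maturity, profit = |F_mkt − F*| = |20.609 − 21.4347| = 0.826 per USD (in ZAR)

0.826 per USD (in ZAR)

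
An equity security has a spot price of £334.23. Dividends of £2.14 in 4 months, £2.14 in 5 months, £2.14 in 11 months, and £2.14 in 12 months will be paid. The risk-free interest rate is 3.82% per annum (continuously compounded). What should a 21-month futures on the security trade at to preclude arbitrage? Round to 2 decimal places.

PV(dividends) I = 2.14·e^(−0.0382·4/12) + 2.14·e^(−0.0382·5/12) + 2.14·e^(−0.0382·11/12) + 2.14·e^(−0.0382·12/12)
I = 2.1129 + 2.1062 + 2.0664 + 2.0598 = 8.3453
F = (S − I)·e^(rT) = (334.23 − 8.3453) · e^(0.0382·21/12)
= 325.8847 · e^0.066850 = 325.8847 × 1.069135 = £348.41

£348.41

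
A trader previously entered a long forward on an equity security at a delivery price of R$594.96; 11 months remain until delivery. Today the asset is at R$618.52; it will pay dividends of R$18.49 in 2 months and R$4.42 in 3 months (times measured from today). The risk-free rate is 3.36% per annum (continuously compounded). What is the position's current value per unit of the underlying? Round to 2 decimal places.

R$18.84

PV(remaining dividends) I = 18.49·e^(−0.0336·2/12) + 4.42·e^(−0.0336·3/12) = 22.7698
Current forward F = (S − I)·e^(rT) = (618.52 − 22.7698)·e^(0.0336·11/12) = 595.7502 × 1.031279 = 614.3847
Value (long) = (F − K)·e^(−rT) = (614.3847 − 594.96) × 0.969669 = 18.8355
Value = R$18.84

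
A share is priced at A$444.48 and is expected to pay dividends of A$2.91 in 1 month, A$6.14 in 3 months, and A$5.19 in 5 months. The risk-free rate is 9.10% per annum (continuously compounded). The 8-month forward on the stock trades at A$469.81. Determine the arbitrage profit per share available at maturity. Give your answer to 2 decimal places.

A$12.29 per share

PV(dividends) I = 2.91·e^(−0.0910·1/12) + 6.14·e^(−0.0910·3/12) + 5.19·e^(−0.0910·5/12) = 13.8868
Fair forward F* = (S − I)·e^(rT) = (444.48 − 13.8868)·e^0.060667 = 430.5932 × 1.062545 = 457.5247
Market A$469.81 > fair 457.5247: forward overpriced → cash-and-carry (borrow at r, buy the stock and collect the dividends, short the forward).
Profit at T = |F_mkt − F*| = |469.81 − 457.5247| = A$12.29 per share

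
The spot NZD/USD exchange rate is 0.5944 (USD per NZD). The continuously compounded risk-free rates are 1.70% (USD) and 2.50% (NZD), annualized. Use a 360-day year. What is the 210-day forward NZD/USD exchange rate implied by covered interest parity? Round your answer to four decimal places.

0.5916

F = S·e^((r_USD − r_NZD)T) = 0.5944 · e^((0.0170 − 0.0250) × 210/360)
= 0.5944 · e^-0.004667 = 0.5944 × 0.995344
F = 0.5916 USD per NZD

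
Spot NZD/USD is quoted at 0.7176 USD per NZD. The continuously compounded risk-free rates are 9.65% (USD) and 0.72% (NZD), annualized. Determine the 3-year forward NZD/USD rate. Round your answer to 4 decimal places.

0.9381

F = S·e^((r_USD − r_NZD)T) = 0.7176 · e^((0.0965 − 0.0072) × 3)
= 0.7176 · e^0.267900 = 0.7176 × 1.307216
F = 0.9381 USD per NZD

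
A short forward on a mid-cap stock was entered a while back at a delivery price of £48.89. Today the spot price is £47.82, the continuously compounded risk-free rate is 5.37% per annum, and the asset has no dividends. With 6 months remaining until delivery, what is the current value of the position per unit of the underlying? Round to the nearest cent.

Current fair forward for the remaining 6 months: F = S·e^(r·T), r = 0.0537
F = 47.82 · e^(0.0537 × 6/12) = 47.82 × 1.027214 = 49.1214
Value of long forward = (F − K)·e^(−rT) = (49.1214 − 48.89) · e^(−0.0537·6/12)
= 0.2314 × 0.973507 = 0.23
Short position value = −(long value) = -£0.23

-£0.23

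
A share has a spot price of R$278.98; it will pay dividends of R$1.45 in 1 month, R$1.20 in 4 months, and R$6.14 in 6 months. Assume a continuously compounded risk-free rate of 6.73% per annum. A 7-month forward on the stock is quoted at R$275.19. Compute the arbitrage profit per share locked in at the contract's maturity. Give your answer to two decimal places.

R$6.07 per share

PV(dividends) I = 1.45·e^(−0.0673·1/12) + 1.20·e^(−0.0673·4/12) + 6.14·e^(−0.0673·6/12) = 8.5521
Fair forward F* = (S − I)·e^(rT) = (278.98 − 8.5521)·e^0.039258 = 270.4279 × 1.040039 = 281.2556
Market R$275.19 < fair 281.2556: forward underpriced → reverse cash-and-carry (short the stock, invest proceeds at r, pay the dividends, go long the forward).
Profit at T = |F_mkt − F*| = |275.19 − 281.2556| = R$6.07 per share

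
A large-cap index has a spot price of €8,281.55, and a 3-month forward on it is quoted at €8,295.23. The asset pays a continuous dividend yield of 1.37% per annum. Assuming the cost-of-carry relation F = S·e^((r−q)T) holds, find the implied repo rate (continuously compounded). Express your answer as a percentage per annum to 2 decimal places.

From F = S·e^((r−q)T): (r − q) = ln(F/S)/T
ln(8295.23/8281.55) = ln(1.001652) = 0.001651
(r − q) = 0.001651 / (3/12) = 0.006604
r = ln(F/S)/T + q = 0.006604 + 0.0137 = 0.020304
r = 2.03%

2.03%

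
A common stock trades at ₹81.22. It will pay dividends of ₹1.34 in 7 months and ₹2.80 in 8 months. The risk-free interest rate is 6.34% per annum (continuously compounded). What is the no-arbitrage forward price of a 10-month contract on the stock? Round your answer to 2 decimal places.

₹81.44

PV(dividends) I = 1.34·e^(−0.0634·7/12) + 2.80·e^(−0.0634·8/12)
I = 1.2913 + 2.6841 = 3.9754
F = (S − I)·e^(rT) = (81.22 − 3.9754) · e^(0.0634·10/12)
= 77.2446 · e^0.052833 = 77.2446 × 1.054254 = ₹81.44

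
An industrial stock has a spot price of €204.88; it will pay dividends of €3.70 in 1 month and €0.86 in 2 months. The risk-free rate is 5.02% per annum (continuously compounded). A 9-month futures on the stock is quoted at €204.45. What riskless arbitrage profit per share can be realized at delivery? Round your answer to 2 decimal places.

€3.58 per share

PV(dividends) I = 3.70·e^(−0.0502·1/12) + 0.86·e^(−0.0502·2/12) = 4.5374
Fair futures F* = (S − I)·e^(rT) = (204.88 − 4.5374)·e^0.037650 = 200.3426 × 1.038368 = 208.0293
Market €204.45 < fair 208.0293: forward underpriced → reverse cash-and-carry (short the stock, invest proceeds at r, pay the dividends, go long the forward).
Profit at T = |F_mkt − F*| = |204.45 − 208.0293| = €3.58 per share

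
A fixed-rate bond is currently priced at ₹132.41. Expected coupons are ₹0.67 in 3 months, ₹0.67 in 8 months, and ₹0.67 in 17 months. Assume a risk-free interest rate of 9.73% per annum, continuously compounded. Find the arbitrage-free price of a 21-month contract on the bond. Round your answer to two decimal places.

PV(coupons) I = 0.67·e^(−0.0973·3/12) + 0.67·e^(−0.0973·8/12) + 0.67·e^(−0.0973·17/12)
I = 0.6539 + 0.6279 + 0.5837 = 1.8655
F = (S − I)·e^(rT) = (132.41 − 1.8655) · e^(0.0973·21/12)
= 130.5445 · e^0.170275 = 130.5445 × 1.185631 = ₹154.78

₹154.78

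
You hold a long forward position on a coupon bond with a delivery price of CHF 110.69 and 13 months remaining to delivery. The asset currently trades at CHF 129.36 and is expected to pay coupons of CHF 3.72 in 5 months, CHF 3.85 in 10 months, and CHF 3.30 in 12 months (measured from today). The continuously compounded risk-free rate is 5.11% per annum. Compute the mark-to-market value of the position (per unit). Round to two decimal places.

CHF 14.16

PV(remaining coupons) I = 3.72·e^(−0.0511·5/12) + 3.85·e^(−0.0511·10/12) + 3.30·e^(−0.0511·12/12) = 10.4667
Current forward F = (S − I)·e^(rT) = (129.36 − 10.4667)·e^(0.0511·13/12) = 118.8933 × 1.056919 = 125.6606
Value (long) = (F − K)·e^(−rT) = (125.6606 − 110.69) × 0.946146 = 14.1644
Value = CHF 14.16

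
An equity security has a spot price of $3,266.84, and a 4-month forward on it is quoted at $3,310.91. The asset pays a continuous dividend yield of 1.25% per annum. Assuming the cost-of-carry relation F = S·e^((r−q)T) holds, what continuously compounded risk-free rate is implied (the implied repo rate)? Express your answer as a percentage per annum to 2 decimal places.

5.27%

From F = S·e^((r−q)T): (r − q) = ln(F/S)/T
ln(3310.91/3266.84) = ln(1.013490) = 0.013400
(r − q) = 0.013400 / (4/12) = 0.040200
r = ln(F/S)/T + q = 0.040200 + 0.0125 = 0.052700
r = 5.27%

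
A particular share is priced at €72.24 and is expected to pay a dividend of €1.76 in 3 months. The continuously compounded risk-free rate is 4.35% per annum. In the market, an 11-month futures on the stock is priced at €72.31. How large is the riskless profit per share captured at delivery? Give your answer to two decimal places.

€1.06 per share

PV(dividends) I = 1.76·e^(−0.0435·3/12) = 1.7410
Fair futures F* = (S − I)·e^(rT) = (72.24 − 1.7410)·e^0.039875 = 70.4990 × 1.040681 = 73.3670
Market €72.31 < fair 73.3670: forward underpriced → reverse cash-and-carry (short the stock, invest proceeds at r, pay the dividends, go long the forward).
Profit at T = |F_mkt − F*| = |72.31 − 73.3670| = €1.06 per share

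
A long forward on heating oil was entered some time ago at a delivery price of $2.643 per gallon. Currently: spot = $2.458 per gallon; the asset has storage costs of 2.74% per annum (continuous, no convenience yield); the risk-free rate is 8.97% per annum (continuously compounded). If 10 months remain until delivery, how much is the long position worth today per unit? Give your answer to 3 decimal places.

$0.062 per gallon

Current fair forward for the remaining 10 months: F = S·e^((r + u)·T), (r + u) = 0.0897 + 0.0274 = 0.1171
F = 2.458 · e^(0.1171 × 10/12) = 2.458 × 1.102503 = 2.7100
Value of long forward = (F − K)·e^(−rT) = (2.7100 − 2.643) · e^(−0.0897·10/12)
= 0.0670 × 0.927975 = 0.062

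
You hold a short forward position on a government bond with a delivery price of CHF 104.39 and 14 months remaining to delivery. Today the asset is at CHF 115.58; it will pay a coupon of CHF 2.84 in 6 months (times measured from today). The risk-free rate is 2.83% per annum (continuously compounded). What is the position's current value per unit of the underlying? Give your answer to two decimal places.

PV(remaining coupons) I = 2.84·e^(−0.0283·6/12) = 2.8001
Current forward F = (S − I)·e^(rT) = (115.58 − 2.8001)·e^(0.0283·14/12) = 112.7799 × 1.033568 = 116.5657
Value (long) = (F − K)·e^(−rT) = (116.5657 − 104.39) × 0.967522 = 11.7803
Short position value = −(long value) = -CHF 11.78

-CHF 11.78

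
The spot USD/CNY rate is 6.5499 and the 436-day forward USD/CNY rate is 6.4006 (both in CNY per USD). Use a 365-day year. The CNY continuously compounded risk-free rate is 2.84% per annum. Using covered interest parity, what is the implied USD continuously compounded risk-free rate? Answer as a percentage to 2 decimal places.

4.77%

F = S·e^((r_CNY − r_USD)T) ⇒ r_USD = r_CNY − ln(F/S)/T
ln(6.4006/6.5499) = -0.023058; /(436/365) = -0.019303
r_USD = 0.0284 + 0.019303 = 0.047703
r_USD = 4.77%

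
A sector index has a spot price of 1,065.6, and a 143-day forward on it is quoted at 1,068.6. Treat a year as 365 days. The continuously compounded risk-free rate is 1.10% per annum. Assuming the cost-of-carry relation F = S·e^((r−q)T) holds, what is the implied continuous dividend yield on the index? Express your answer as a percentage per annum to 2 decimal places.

From F = S·e^((r−q)T): (r − q) = ln(F/S)/T
ln(1068.6/1065.6) = ln(1.002815) = 0.002811
(r − q) = 0.002811 / (143/365) = 0.007175
q = r − ln(F/S)/T = 0.0110 − 0.007175 = 0.003825
q = 0.38%

0.38%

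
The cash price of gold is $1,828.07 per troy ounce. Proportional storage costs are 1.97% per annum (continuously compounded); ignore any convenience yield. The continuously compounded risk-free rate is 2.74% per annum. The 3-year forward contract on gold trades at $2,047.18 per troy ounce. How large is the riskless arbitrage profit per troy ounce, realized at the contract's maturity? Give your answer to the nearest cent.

$58.34 per troy ounce

Fair forward: F* = S·e^(carry·T), with carry = (r + u) = 0.0274 + 0.0197 = 0.0471
F* = 1828.07 · e^(0.0471 × 3) = 1828.07 · e^0.14130000 = 1828.07 × 1.15177013 = $2105.5164
Market $2047.18 < fair $2105.5164: forward underpriced → reverse cash-and-carry (short spot, go long the forward).
At maturity, profit = |F_mkt − F*| = |2047.18 − 2105.5164| = $58.34 per troy ounce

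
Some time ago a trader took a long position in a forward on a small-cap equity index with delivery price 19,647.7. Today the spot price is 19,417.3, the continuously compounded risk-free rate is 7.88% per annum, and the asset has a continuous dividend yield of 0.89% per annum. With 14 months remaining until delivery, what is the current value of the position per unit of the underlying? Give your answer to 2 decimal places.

1294.76

Current fair forward for the remaining 14 months: F = S·e^((r − q)·T), (r − q) = 0.0788 − 0.0089 = 0.0699
F = 19417.3 · e^(0.0699 × 14/12) = 19417.3 × 1.08496746 = 21067.1387
Value of long forward = (F − K)·e^(−rT) = (21067.1387 − 19647.7) · e^(−0.0788·14/12)
= 1419.4387 × 0.91216596 = 1294.76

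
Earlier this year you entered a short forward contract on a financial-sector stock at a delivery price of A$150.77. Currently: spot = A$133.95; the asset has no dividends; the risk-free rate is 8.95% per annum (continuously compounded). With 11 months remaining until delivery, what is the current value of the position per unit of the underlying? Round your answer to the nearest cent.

A$4.94

Current fair forward for the remaining 11 months: F = S·e^(r·T), r = 0.0895
F = 133.95 · e^(0.0895 × 11/12) = 133.95 × 1.085501 = 145.4029
Value of long forward = (F − K)·e^(−rT) = (145.4029 − 150.77) · e^(−0.0895·11/12)
= -5.3671 × 0.921234 = -4.94
Short position value = −(long value) = A$4.94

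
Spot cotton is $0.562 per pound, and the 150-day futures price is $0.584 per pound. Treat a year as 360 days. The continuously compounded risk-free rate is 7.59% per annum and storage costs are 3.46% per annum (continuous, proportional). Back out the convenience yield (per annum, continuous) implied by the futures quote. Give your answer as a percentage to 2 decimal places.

1.83%

F = S·e^((r+u−y)T) ⇒ (r+u−y) = ln(F/S)/T
ln(0.584/0.562) = 0.038399; /T ⇒ 0.092158
y = r + u − ln(F/S)/T = 0.0759 + 0.0346 − 0.092158 = 0.018342
y = 1.83%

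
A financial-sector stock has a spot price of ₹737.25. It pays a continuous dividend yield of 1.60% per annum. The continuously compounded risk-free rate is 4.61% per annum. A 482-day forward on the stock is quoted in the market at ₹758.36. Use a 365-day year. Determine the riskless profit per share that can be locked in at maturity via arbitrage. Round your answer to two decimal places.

₹8.78 per share

Fair forward: F* = S·e^(carry·T), with carry = (r − q) = 0.0461 − 0.0160 = 0.0301
F* = 737.25 · e^(0.0301 × 482/365) = 737.25 · e^0.039748 = 737.25 × 1.040549 = ₹767.1448
Market ₹758.36 < fair ₹767.1448: forward underpriced → reverse cash-and-carry (short spot, go long the forward).
At maturity, profit = |F_mkt − F*| = |758.36 − 767.1448| = ₹8.78 per share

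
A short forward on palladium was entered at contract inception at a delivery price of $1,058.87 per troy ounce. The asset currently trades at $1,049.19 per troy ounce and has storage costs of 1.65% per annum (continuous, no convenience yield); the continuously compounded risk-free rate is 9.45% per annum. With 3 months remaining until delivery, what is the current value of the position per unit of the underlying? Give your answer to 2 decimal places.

Current fair forward for the remaining 3 months: F = S·e^((r + u)·T), (r + u) = 0.0945 + 0.0165 = 0.1110
F = 1049.19 · e^(0.1110 × 3/12) = 1049.19 × 1.02813862 = 1078.7128
Value of long forward = (F − K)·e^(−rT) = (1078.7128 − 1058.87) · e^(−0.0945·3/12)
= 19.8428 × 0.97665189 = 19.38
Short position value = −(long value) = -$19.38

-$19.38 per troy ounce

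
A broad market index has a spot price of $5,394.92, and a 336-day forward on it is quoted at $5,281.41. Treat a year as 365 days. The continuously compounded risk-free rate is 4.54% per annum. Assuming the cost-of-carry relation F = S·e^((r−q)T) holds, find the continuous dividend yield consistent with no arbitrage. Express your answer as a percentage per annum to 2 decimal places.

6.85%

From F = S·e^((r−q)T): (r − q) = ln(F/S)/T
ln(5281.41/5394.92) = ln(0.978960) = -0.021264
(r − q) = -0.021264 / (336/365) = -0.023099
q = r − ln(F/S)/T = 0.0454 + 0.023099 = 0.068499
q = 6.85%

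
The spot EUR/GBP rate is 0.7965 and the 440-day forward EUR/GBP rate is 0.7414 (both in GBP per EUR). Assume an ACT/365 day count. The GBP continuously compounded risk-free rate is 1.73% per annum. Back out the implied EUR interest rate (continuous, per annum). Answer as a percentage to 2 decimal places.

F = S·e^((r_GBP − r_EUR)T) ⇒ r_EUR = r_GBP − ln(F/S)/T
ln(0.7414/0.7965) = -0.071687; /(440/365) = -0.059468
r_EUR = 0.0173 + 0.059468 = 0.076768
r_EUR = 7.68%

7.68%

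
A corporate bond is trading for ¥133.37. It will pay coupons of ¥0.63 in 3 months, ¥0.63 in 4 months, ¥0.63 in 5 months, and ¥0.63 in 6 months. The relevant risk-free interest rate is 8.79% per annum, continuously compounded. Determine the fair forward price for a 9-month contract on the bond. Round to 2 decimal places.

¥139.85

PV(coupons) I = 0.63·e^(−0.0879·3/12) + 0.63·e^(−0.0879·4/12) + 0.63·e^(−0.0879·5/12) + 0.63·e^(−0.0879·6/12)
I = 0.6163 + 0.6118 + 0.6073 + 0.6029 = 2.4383
F = (S − I)·e^(rT) = (133.37 − 2.4383) · e^(0.0879·9/12)
= 130.9317 · e^0.065925 = 130.9317 × 1.068147 = ¥139.85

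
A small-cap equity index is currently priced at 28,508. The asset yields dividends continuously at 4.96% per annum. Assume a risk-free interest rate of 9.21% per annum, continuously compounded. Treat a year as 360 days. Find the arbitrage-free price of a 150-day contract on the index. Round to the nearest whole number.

29,017

F = S·e^((r − q)T) = 28508 · e^((0.0921 − 0.0496) × 150/360)
= 28508 · e^0.017708 = 28508 × 1.017866
F = 29,017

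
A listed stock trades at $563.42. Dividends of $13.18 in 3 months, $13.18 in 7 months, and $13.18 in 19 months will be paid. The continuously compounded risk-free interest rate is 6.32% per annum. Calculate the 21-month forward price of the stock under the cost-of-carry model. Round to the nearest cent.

PV(dividends) I = 13.18·e^(−0.0632·3/12) + 13.18·e^(−0.0632·7/12) + 13.18·e^(−0.0632·19/12)
I = 12.9734 + 12.7029 + 11.9250 = 37.6013
F = (S − I)·e^(rT) = (563.42 − 37.6013) · e^(0.0632·21/12)
= 525.8187 · e^0.110600 = 525.8187 × 1.116948 = $587.31

$587.31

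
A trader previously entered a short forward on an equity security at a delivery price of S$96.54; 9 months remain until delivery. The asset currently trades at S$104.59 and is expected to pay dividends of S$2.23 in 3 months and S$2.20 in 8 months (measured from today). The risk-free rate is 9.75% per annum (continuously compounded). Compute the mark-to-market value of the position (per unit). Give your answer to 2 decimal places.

PV(remaining dividends) I = 2.23·e^(−0.0975·3/12) + 2.20·e^(−0.0975·8/12) = 4.2378
Current forward F = (S − I)·e^(rT) = (104.59 − 4.2378)·e^(0.0975·9/12) = 100.3522 × 1.075865 = 107.9654
Value (long) = (F − K)·e^(−rT) = (107.9654 − 96.54) × 0.929485 = 10.6197
Short position value = −(long value) = -S$10.62

-S$10.62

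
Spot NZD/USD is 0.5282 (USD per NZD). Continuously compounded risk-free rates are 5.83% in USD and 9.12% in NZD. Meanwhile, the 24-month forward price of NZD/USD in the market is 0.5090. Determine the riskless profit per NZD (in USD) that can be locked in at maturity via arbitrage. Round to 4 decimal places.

0.0144 per NZD (in USD)

Fair forward: F* = S·e^(carry·T), with carry = (r_USD − r_NZD) = 0.0583 − 0.0912 = -0.0329
F* = 0.5282 · e^(-0.0329 × 24/12) = 0.5282 · e^-0.065800 = 0.5282 × 0.936318 = 0.4946
Market 0.5090 > fair 0.4946: forward overpriced → cash-and-carry (buy spot, short the forward).
At maturity, profit = |F_mkt − F*| = |0.5090 − 0.4946| = 0.0144 per NZD (in USD)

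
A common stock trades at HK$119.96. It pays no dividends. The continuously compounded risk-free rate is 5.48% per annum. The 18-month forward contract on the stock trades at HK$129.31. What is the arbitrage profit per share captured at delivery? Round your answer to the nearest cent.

Fair forward: F* = S·e^(carry·T), with carry = r = 0.0548
F* = 119.96 · e^(0.0548 × 18/12) = 119.96 · e^0.082200 = 119.96 × 1.085673 = HK$130.2373
Market HK$129.31 < fair HK$130.2373: forward underpriced → reverse cash-and-carry (short spot, go long the forward).
At maturity, profit = |F_mkt − F*| = |129.31 − 130.2373| = HK$0.93 per share

HK$0.93 per share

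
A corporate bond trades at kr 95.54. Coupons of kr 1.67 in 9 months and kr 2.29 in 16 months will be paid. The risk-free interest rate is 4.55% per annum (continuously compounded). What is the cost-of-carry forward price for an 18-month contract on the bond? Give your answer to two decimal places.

kr 98.25

PV(coupons) I = 1.67·e^(−0.0455·9/12) + 2.29·e^(−0.0455·16/12)
I = 1.6140 + 2.1552 = 3.7692
F = (S − I)·e^(rT) = (95.54 − 3.7692) · e^(0.0455·18/12)
= 91.7708 · e^0.068250 = 91.7708 × 1.070633 = kr 98.25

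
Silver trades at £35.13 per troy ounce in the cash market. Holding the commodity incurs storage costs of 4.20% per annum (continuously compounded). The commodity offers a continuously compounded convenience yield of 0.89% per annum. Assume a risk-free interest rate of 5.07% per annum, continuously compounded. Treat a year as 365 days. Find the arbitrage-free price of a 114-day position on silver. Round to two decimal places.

Net carry = r + u − y = 0.0507 + 0.0420 − 0.0089 = 0.0838
F = S·e^((r+u−y)T) = 35.13 · e^(0.0838 × 114/365) = 35.13 · e^0.026173
= 35.13 × 1.026519 = £36.06 per troy ounce

£36.06 per troy ounce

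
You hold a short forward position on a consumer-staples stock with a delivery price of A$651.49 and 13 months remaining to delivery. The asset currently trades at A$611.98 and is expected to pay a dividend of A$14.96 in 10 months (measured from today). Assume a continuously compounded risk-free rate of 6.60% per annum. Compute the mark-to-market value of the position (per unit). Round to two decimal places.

PV(remaining dividends) I = 14.96·e^(−0.0660·10/12) = 14.1594
Current forward F = (S − I)·e^(rT) = (611.98 − 14.1594)·e^(0.0660·13/12) = 597.8206 × 1.074118 = 642.1299
Value (long) = (F − K)·e^(−rT) = (642.1299 − 651.49) × 0.930996 = -8.7142
Short position value = −(long value) = A$8.71

A$8.71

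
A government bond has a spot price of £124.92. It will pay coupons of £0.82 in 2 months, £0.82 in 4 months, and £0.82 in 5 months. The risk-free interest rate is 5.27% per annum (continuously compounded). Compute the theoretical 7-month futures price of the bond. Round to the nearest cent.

PV(coupons) I = 0.82·e^(−0.0527·2/12) + 0.82·e^(−0.0527·4/12) + 0.82·e^(−0.0527·5/12)
I = 0.8128 + 0.8057 + 0.8022 = 2.4207
F = (S − I)·e^(rT) = (124.92 − 2.4207) · e^(0.0527·7/12)
= 122.4993 · e^0.030742 = 122.4993 × 1.031219 = £126.32

£126.32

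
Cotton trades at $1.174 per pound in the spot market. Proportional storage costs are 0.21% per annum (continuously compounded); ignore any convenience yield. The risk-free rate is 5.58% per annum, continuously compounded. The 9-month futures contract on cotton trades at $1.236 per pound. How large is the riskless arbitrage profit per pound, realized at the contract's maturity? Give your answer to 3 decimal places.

$0.010 per pound

Fair futures: F* = S·e^(carry·T), with carry = (r + u) = 0.0558 + 0.0021 = 0.0579
F* = 1.174 · e^(0.0579 × 9/12) = 1.174 · e^0.043425 = 1.174 × 1.044382 = $1.2261
Market $1.236 > fair $1.2261: forward overpriced → cash-and-carry (buy spot, short the forward).
At maturity, profit = |F_mkt − F*| = |1.236 − 1.2261| = $0.010 per pound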